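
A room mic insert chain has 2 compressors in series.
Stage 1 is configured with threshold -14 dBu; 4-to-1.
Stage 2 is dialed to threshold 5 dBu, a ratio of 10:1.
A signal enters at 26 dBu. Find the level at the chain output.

-4 dBu

Stage 1: 26 dBu is 40 dB over -14 dBu; at 4:1 that becomes 10 dB over, giving -4 dBu.
Stage 2: -4 dBu is at or below the 5 dBu threshold — no compression; output -4 dBu.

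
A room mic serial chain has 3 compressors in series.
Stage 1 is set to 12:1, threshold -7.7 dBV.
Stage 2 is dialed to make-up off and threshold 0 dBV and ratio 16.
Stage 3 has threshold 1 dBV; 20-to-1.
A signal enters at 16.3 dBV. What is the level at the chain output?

-5.7 dBV

Stage 1: overshoot 24 dB → 24/12 = 2 dB → -5.7 dBV.
Stage 2: -5.7 dBV is at or below the 0 dBV threshold — no compression; output -5.7 dBV.
Stage 3: -5.7 dBV ≤ 1 dBV, so stage 3 doesn't engage; output -5.7 dBV.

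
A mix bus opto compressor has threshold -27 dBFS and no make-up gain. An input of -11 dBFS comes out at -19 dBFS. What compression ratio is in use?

2:1

Input overshoot = -11 − (-27) = 16 dB; output overshoot = -19 − (-27) = 8 dB.
Ratio = 16 / 8 = 2.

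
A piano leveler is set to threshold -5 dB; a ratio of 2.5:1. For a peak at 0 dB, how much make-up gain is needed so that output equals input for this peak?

3 dB

Overshoot 5 dB → 5/2.5 = 2 dB after compression, so the compressed level is -5 + 2 = -3 dB.
Make-up = target − compressed = 0 − (-3) = 3 dB.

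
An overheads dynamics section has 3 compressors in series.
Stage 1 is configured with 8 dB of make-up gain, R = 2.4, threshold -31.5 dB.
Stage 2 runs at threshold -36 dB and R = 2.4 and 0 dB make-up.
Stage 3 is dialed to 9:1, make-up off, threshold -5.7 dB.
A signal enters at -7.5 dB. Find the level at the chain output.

-26.625 dB

Stage 1: -7.5 dB is 24 dB over -31.5 dB; at 2.4:1 that becomes 10 dB over, giving -21.5 dB; +8 dB make-up → -13.5 dB.
Stage 2: overshoot 22.5 dB → 22.5/2.4 = 9.375 dB → -26.625 dB.
Stage 3: -26.625 dB is at or below the -5.7 dB threshold — no compression; output -26.625 dB.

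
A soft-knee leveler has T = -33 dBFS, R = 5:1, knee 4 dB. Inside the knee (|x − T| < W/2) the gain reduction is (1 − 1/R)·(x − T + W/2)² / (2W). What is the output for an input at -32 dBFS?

-32.9 dBFS

x − T + W/2 = -32 − (-33) + 2 = 3.
GR = (1 − 1/5) × 3² / 8 = 0.8 × 9 / 8 = 0.9 dB.
Output = -32 − 0.9 = -32.9 dBFS.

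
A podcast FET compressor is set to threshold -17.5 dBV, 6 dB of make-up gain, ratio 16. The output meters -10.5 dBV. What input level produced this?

Stripping the +6 dB make-up gives -16.5 dBV at the gain stage.
Post-compression overshoot = -16.5 − (-17.5) = 1 dB.
Input overshoot = R × output overshoot = 16 dB → input = -17.5 + 16 = -1.5 dBV.

-1.5 dBV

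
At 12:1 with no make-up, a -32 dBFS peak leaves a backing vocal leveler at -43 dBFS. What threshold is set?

-44 dBFS

Gain reduction = -32 − (-43) = 11 dB; output overshoot = GR / (R − 1) = 11 / 11 = 1 dB.
Threshold = output − output overshoot = -43 − 1 = -44 dBFS.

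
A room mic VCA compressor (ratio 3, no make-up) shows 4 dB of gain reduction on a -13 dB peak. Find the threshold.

-19 dB

Gain reduction = -13 − (-17) = 4 dB; output overshoot = GR / (R − 1) = 4 / 2 = 2 dB.
Threshold = output − output overshoot = -17 − 2 = -19 dB.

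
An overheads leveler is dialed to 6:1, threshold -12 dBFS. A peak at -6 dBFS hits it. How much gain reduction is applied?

5 dB

The signal is 6 dB above threshold.
At 6:1, output sits 6/6 = 1 dB above threshold.
So the signal is attenuated by 6 − 1 = 5 dB.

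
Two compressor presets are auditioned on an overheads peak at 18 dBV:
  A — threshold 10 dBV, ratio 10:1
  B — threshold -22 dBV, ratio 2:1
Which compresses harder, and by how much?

A: GR = 8 − 8/10 = 7.2 dB.
B: GR = 40 − 40/2 = 20 dB.
Difference: 12.8 dB in favour of B.

B, by 12.8 dB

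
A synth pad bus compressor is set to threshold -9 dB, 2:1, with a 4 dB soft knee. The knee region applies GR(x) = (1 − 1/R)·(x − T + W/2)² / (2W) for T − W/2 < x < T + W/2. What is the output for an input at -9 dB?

-9.25 dB

x − T + W/2 = -9 − (-9) + 2 = 2.
GR = (1 − 1/2) × 2² / 8 = 0.5 × 4 / 8 = 0.25 dB.
Output = -9 − 0.25 = -9.25 dB.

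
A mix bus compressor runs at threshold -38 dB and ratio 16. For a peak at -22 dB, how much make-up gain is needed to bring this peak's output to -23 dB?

14 dB

The peak compresses to -38 + 16/16 = -37 dB.
To reach -23 dB requires -23 − (-37) = 14 dB of make-up.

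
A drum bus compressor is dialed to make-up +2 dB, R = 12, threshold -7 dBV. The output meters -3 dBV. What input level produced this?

Stripping the +2 dB make-up gives -5 dBV at the gain stage.
That's 2 dB above the -7 dBV threshold.
Before 12:1 compression the overshoot was 2 × 12 = 24 dB, so input = -7 + 24 = 17 dBV.

17 dBV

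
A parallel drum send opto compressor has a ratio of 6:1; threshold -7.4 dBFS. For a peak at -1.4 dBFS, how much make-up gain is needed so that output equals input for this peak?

Overshoot 6 dB → 6/6 = 1 dB after compression, so the compressed level is -7.4 + 1 = -6.4 dBFS.
Make-up = target − compressed = -1.4 − (-6.4) = 5 dB.

5 dB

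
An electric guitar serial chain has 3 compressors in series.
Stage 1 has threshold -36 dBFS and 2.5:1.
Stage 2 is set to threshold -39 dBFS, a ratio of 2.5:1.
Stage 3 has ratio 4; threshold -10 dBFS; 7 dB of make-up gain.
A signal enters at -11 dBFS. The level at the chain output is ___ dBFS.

-26.8 dBFS

Stage 1: -11 dBFS is 25 dB over -36 dBFS; at 2.5:1 that becomes 10 dB over, giving -26 dBFS.
Stage 2: 13 dB above -39 dBFS, reduced 2.5:1 to 5.2 dB above → -33.8 dBFS.
Stage 3: -33.8 dBFS is at or below the -10 dBFS threshold — no compression; make-up brings it to -26.8 dBFS.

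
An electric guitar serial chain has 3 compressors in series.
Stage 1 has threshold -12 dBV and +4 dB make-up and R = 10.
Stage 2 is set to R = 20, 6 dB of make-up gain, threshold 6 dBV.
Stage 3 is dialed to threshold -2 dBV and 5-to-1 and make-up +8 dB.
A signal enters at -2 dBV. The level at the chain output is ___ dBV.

Stage 1: overshoot 10 dB → 10/10 = 1 dB → -11 dBV; +4 dB make-up → -7 dBV.
Stage 2: -7 dBV is at or below the 6 dBV threshold — no compression; make-up brings it to -1 dBV.
Stage 3: 1 dB above -2 dBV, reduced 5:1 to 0.2 dB above → -1.8 dBV; +8 dB make-up → 6.2 dBV.

6.2 dBV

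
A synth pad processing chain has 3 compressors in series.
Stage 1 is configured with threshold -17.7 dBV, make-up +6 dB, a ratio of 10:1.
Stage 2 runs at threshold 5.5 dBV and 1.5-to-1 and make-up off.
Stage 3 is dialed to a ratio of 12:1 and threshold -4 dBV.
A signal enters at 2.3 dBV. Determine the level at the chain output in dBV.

Stage 1: 20 dB above -17.7 dBV, reduced 10:1 to 2 dB above → -15.7 dBV; +6 dB make-up → -9.7 dBV.
Stage 2: -9.7 dBV is at or below the 5.5 dBV threshold — no compression; output -9.7 dBV.
Stage 3: below threshold (-9.7 ≤ -4); passes unchanged; output -9.7 dBV.

-9.7 dBV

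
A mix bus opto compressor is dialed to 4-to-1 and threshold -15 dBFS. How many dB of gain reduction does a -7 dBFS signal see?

6 dB

Overshoot = -7 − (-15) = 8 dB.
At 4:1, output sits 8/4 = 2 dB above threshold.
Gain reduction = 8 − 2 = 6 dB.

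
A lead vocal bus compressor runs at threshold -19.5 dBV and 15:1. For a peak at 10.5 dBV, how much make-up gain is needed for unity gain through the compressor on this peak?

Overshoot 30 dB → 30/15 = 2 dB after compression, so the compressed level is -19.5 + 2 = -17.5 dBV.
Make-up = target − compressed = 10.5 − (-17.5) = 28 dB.

28 dB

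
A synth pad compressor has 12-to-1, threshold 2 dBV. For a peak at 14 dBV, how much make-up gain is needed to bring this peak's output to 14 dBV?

Without make-up, output = threshold + overshoot/12 = 2 + 1 = 3 dBV.
Gap to target: 11 dB.

11 dB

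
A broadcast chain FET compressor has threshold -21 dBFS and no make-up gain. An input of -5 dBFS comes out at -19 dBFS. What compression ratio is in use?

8:1

Input overshoot = -5 − (-21) = 16 dB; output overshoot = -19 − (-21) = 2 dB.
Ratio = 16 / 2 = 8.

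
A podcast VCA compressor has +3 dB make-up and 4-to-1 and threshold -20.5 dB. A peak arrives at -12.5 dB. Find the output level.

The input is 8 dB above the -20.5 dB threshold.
At 4:1 the overshoot is divided by 4, leaving 2 dB above threshold.
Output = -20.5 + 2 = -18.5 dB; make-up adds 3 dB, giving -15.5 dB.

-15.5 dB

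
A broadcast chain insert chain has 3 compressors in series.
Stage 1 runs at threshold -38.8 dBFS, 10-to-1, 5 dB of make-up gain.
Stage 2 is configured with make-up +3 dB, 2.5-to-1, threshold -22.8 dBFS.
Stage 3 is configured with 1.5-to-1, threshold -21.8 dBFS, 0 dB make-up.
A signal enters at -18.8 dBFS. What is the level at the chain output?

-28.8 dBFS

Stage 1: overshoot 20 dB → 20/10 = 2 dB → -36.8 dBFS; +5 dB make-up → -31.8 dBFS.
Stage 2: below threshold (-31.8 ≤ -22.8); passes unchanged; make-up brings it to -28.8 dBFS.
Stage 3: -28.8 dBFS is at or below the -21.8 dBFS threshold — no compression; output -28.8 dBFS.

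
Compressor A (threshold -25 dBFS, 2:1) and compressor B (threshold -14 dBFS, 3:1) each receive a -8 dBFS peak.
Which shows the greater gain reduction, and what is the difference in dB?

A, by 4.5 dB

A: 17 dB over, compressed to 8.5 dB over, so 8.5 dB of GR.
B: 6 dB over, compressed to 2 dB over, so 4 dB of GR.
Difference: 4.5 dB in favour of A.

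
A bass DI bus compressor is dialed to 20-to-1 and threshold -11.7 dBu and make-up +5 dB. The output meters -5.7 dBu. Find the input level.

8.3 dBu

Before make-up, the level was -5.7 − 5 = -10.7 dBu.
That's 1 dB above the -11.7 dBu threshold.
Before 20:1 compression the overshoot was 1 × 20 = 20 dB, so input = -11.7 + 20 = 8.3 dBu.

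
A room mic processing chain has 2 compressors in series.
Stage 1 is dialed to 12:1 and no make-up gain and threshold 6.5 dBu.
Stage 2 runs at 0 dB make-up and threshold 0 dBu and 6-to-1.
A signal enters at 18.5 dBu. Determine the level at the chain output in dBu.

1.25 dBu

Stage 1: overshoot 12 dB → 12/12 = 1 dB → 7.5 dBu.
Stage 2: overshoot 7.5 dB → 7.5/6 = 1.25 dB → 1.25 dBu.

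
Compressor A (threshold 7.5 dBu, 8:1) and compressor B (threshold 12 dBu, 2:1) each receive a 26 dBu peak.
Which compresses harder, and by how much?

A, by 9.1875 dB

A: 18.5 dB over, compressed to 2.3125 dB over, so 16.1875 dB of GR.
B: 14 dB over, compressed to 7 dB over, so 7 dB of GR.
A reduces 9.1875 dB more.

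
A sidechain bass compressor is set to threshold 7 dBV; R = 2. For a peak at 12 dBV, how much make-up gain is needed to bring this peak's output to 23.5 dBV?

14 dB

The peak compresses to 7 + 5/2 = 9.5 dBV.
To reach 23.5 dBV requires 23.5 − 9.5 = 14 dB of make-up.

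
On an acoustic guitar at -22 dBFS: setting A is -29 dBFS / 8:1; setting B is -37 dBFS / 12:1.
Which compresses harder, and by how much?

A: 7 dB over, compressed to 0.875 dB over, so 6.125 dB of GR.
B: 15 dB over, compressed to 1.25 dB over, so 13.75 dB of GR.
B applies 7.625 dB more gain reduction.

B, by 7.625 dB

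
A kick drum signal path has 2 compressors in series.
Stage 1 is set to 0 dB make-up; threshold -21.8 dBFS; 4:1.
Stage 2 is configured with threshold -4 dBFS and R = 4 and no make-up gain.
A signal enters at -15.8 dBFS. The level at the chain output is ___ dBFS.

-20.3 dBFS

Stage 1: overshoot 6 dB → 6/4 = 1.5 dB → -20.3 dBFS.
Stage 2: below threshold (-20.3 ≤ -4); passes unchanged; output -20.3 dBFS.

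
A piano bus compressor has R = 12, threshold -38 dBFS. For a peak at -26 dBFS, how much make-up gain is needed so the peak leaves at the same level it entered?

11 dB

The peak compresses to -38 + 12/12 = -37 dBFS.
To reach -26 dBFS requires -26 − (-37) = 11 dB of make-up.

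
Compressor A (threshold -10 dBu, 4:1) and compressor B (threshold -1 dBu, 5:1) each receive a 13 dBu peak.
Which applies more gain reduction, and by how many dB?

A: 23 dB over, compressed to 5.75 dB over, so 17.25 dB of GR.
B: 14 dB over, compressed to 2.8 dB over, so 11.2 dB of GR.
A reduces 6.05 dB more.

A, by 6.05 dB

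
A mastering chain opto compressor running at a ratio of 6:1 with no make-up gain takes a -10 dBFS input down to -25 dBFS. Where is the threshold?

Input is 18 dB above T (since output overshoot × R = input overshoot: (-25 − T)·6 = -10 − T gives T = -28 dBFS).
Check: -28 + (-10 − (-28))/6 = -28 + 3 = -25 dBFS. ✓

-28 dBFS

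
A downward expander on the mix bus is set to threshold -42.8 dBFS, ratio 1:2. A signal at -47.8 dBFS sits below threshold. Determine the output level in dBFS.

The input is 5 dB below the -42.8 dBFS threshold.
A 1:2 expander multiplies undershoot by 2: 5 × 2 = 10 dB below threshold.
Output = -42.8 − 10 = -52.8 dBFS.

-52.8 dBFS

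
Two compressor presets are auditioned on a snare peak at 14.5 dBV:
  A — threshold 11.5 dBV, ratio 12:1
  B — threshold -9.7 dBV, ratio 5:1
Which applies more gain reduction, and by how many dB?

B, by 16.61 dB

A: GR = 3 − 3/12 = 2.75 dB.
B: GR = 24.2 − 24.2/5 = 19.36 dB.
B applies 16.61 dB more gain reduction.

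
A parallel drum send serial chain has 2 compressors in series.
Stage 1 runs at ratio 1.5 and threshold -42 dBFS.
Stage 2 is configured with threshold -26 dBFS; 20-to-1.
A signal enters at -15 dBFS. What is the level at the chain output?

Stage 1: -15 dBFS is 27 dB over -42 dBFS; at 1.5:1 that becomes 18 dB over, giving -24 dBFS.
Stage 2: 2 dB above -26 dBFS, reduced 20:1 to 0.1 dB above → -25.9 dBFS.

-25.9 dBFS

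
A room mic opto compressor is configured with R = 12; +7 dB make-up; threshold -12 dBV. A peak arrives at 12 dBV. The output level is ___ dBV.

The input is 24 dB above the -12 dBV threshold.
At 12:1 the overshoot is divided by 12, leaving 2 dB above threshold.
Output = -12 + 2 = -10 dBV; make-up adds 7 dB, giving -3 dBV.

-3 dBV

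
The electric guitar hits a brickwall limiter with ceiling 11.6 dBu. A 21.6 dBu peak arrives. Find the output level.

11.6 dBu

A brickwall limiter is an ∞:1 compressor: any input above the ceiling is clamped to 11.6 dBu.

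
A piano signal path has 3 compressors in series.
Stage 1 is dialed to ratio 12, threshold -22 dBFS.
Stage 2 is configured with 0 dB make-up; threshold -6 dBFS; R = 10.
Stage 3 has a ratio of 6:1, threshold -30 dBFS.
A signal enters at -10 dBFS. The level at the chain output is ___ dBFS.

Stage 1: 12 dB above -22 dBFS, reduced 12:1 to 1 dB above → -21 dBFS.
Stage 2: -21 dBFS ≤ -6 dBFS, so stage 2 doesn't engage; output -21 dBFS.
Stage 3: -21 dBFS is 9 dB over -30 dBFS; at 6:1 that becomes 1.5 dB over, giving -28.5 dBFS.

-28.5 dBFS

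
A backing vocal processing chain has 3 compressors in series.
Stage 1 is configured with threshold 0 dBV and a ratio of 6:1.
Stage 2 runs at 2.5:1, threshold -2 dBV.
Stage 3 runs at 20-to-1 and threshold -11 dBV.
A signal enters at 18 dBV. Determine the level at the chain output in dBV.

-10.45 dBV

Stage 1: 18 dBV is 18 dB over 0 dBV; at 6:1 that becomes 3 dB over, giving 3 dBV.
Stage 2: overshoot 5 dB → 5/2.5 = 2 dB → 0 dBV.
Stage 3: 0 dBV is 11 dB over -11 dBV; at 20:1 that becomes 0.55 dB over, giving -10.45 dBV.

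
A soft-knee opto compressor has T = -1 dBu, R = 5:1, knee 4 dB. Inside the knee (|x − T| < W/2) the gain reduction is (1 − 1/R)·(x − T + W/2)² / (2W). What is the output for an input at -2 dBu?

-2.1 dBu

x − T + W/2 = -2 − (-1) + 2 = 1.
GR = (1 − 1/5) × 1² / 8 = 0.8 × 1 / 8 = 0.1 dB.
Output = -2 − 0.1 = -2.1 dBu.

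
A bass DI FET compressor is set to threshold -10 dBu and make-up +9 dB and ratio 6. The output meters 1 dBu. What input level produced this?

Stripping the +9 dB make-up gives -8 dBu at the gain stage.
Post-compression overshoot = -8 − (-10) = 2 dB.
Input overshoot = R × output overshoot = 12 dB → input = -10 + 12 = 2 dBu.

2 dBu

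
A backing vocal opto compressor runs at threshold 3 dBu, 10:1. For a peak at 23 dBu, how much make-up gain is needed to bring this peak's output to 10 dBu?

5 dB

Overshoot 20 dB → 20/10 = 2 dB after compression, so the compressed level is 3 + 2 = 5 dBu.
Make-up = target − compressed = 10 − 5 = 5 dB.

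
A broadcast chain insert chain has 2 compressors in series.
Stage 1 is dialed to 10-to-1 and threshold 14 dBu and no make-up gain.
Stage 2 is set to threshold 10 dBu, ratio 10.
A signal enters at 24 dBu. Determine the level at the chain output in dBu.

10.5 dBu

Stage 1: 10 dB above 14 dBu, reduced 10:1 to 1 dB above → 15 dBu.
Stage 2: 15 dBu is 5 dB over 10 dBu; at 10:1 that becomes 0.5 dB over, giving 10.5 dBu.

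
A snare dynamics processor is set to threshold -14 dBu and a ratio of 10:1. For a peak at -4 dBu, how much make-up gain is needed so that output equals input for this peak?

Overshoot 10 dB → 10/10 = 1 dB after compression, so the compressed level is -14 + 1 = -13 dBu.
Make-up = target − compressed = -4 − (-13) = 9 dB.

9 dB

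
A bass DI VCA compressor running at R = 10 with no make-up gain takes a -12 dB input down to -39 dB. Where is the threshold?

Input is 30 dB above T (since output overshoot × R = input overshoot: (-39 − T)·10 = -12 − T gives T = -42 dB).
Check: -42 + (-12 − (-42))/10 = -42 + 3 = -39 dB. ✓

-42 dB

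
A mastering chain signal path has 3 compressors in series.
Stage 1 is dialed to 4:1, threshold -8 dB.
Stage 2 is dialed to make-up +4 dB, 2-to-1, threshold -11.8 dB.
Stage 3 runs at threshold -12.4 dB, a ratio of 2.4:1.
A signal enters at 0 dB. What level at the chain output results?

Stage 1: 8 dB above -8 dB, reduced 4:1 to 2 dB above → -6 dB.
Stage 2: 5.8 dB above -11.8 dB, reduced 2:1 to 2.9 dB above → -8.9 dB; +4 dB make-up → -4.9 dB.
Stage 3: -4.9 dB is 7.5 dB over -12.4 dB; at 2.4:1 that becomes 3.125 dB over, giving -9.275 dB.

-9.275 dB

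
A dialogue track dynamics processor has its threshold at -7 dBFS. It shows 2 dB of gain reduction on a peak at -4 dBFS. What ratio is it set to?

3:1

Input overshoot = -4 − (-7) = 3 dB.
Output overshoot = 3 − 2 = 1 dB.
Ratio = input overshoot / output overshoot = 3 / 1 = 3.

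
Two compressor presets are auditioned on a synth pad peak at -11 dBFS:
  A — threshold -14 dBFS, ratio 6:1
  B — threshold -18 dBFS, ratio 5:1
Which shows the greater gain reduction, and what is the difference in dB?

B, by 3.1 dB

A: 3 dB over, compressed to 0.5 dB over, so 2.5 dB of GR.
B: 7 dB over, compressed to 1.4 dB over, so 5.6 dB of GR.
B reduces 3.1 dB more.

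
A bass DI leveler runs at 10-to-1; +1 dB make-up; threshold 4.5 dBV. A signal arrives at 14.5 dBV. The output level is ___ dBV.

6.5 dBV

14.5 dBV sits 10 dB over threshold.
10:1 compression reduces that to 10/10 = 1 dB over.
That puts the output at 5.5 dBV; make-up adds 1 dB, giving 6.5 dBV.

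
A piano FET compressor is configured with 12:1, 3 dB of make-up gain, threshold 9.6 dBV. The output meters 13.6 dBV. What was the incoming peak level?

Remove make-up: 13.6 − 3 = 10.6 dBV.
That's 1 dB above the 9.6 dBV threshold.
Input overshoot = R × output overshoot = 12 dB → input = 9.6 + 12 = 21.6 dBV.

21.6 dBV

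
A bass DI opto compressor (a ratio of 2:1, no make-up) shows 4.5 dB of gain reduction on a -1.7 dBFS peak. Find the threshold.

-10.7 dBFS

Gain reduction = -1.7 − (-6.2) = 4.5 dB; output overshoot = GR / (R − 1) = 4.5 / 1 = 4.5 dB.
Threshold = output − output overshoot = -6.2 − 4.5 = -10.7 dBFS.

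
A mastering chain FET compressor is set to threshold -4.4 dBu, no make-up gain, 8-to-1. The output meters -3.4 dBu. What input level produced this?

The compressed level sits -3.4 − (-4.4) = 1 dB over threshold.
Before 8:1 compression the overshoot was 1 × 8 = 8 dB, so input = -4.4 + 8 = 3.6 dBu.

3.6 dBu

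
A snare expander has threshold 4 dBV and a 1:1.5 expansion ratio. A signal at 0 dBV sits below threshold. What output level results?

The input is 4 dB below the 4 dBV threshold.
A 1:1.5 expander multiplies undershoot by 1.5: 4 × 1.5 = 6 dB below threshold.
Output = 4 − 6 = -2 dBV.

-2 dBV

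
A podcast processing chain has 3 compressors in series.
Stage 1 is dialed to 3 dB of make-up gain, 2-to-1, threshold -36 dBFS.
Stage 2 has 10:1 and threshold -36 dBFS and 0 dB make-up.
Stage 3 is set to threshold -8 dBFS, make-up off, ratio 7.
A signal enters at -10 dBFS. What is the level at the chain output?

Stage 1: 26 dB above -36 dBFS, reduced 2:1 to 13 dB above → -23 dBFS; +3 dB make-up → -20 dBFS.
Stage 2: -20 dBFS is 16 dB over -36 dBFS; at 10:1 that becomes 1.6 dB over, giving -34.4 dBFS.
Stage 3: below threshold (-34.4 ≤ -8); passes unchanged; output -34.4 dBFS.

-34.4 dBFS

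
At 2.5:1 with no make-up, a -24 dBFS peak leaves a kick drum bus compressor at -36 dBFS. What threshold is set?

-44 dBFS

Input is 20 dB above T (since output overshoot × R = input overshoot: (-36 − T)·2.5 = -24 − T gives T = -44 dBFS).
Check: -44 + (-24 − (-44))/2.5 = -44 + 8 = -36 dBFS. ✓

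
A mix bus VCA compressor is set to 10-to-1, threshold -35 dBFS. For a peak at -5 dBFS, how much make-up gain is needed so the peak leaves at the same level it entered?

The peak compresses to -35 + 30/10 = -32 dBFS.
To reach -5 dBFS requires -5 − (-32) = 27 dB of make-up.

27 dB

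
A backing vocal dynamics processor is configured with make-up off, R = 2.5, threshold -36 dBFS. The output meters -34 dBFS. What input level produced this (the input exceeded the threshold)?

Post-compression overshoot = -34 − (-36) = 2 dB.
Input overshoot = R × output overshoot = 5 dB → input = -36 + 5 = -31 dBFS.

-31 dBFS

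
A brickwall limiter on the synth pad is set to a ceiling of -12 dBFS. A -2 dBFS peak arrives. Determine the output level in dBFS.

A brickwall limiter is an ∞:1 compressor: any input above the ceiling is clamped to -12 dBFS.

-12 dBFS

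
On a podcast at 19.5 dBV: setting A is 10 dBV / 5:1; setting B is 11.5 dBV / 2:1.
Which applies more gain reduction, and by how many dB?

A: 9.5 dB over, compressed to 1.9 dB over, so 7.6 dB of GR.
B: 8 dB over, compressed to 4 dB over, so 4 dB of GR.
A reduces 3.6 dB more.

A, by 3.6 dB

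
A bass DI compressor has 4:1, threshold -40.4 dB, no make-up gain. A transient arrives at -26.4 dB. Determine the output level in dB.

-36.9 dB

The input is 14 dB above the -40.4 dB threshold.
4:1 compression reduces that to 14/4 = 3.5 dB over.
That puts the output at -36.9 dB.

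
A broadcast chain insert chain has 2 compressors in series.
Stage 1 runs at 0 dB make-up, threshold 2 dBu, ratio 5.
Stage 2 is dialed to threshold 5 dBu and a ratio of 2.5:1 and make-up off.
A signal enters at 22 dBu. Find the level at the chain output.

5.4 dBu

Stage 1: 20 dB above 2 dBu, reduced 5:1 to 4 dB above → 6 dBu.
Stage 2: 6 dBu is 1 dB over 5 dBu; at 2.5:1 that becomes 0.4 dB over, giving 5.4 dBu.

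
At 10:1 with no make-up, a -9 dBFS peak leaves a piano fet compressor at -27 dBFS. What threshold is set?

-29 dBFS

Input is 20 dB above T (since output overshoot × R = input overshoot: (-27 − T)·10 = -9 − T gives T = -29 dBFS).
Check: -29 + (-9 − (-29))/10 = -29 + 2 = -27 dBFS. ✓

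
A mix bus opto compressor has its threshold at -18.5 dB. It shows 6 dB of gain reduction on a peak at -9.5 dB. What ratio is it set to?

3:1

Input overshoot = -9.5 − (-18.5) = 9 dB.
Output overshoot = 9 − 6 = 3 dB.
Ratio = input overshoot / output overshoot = 9 / 3 = 3.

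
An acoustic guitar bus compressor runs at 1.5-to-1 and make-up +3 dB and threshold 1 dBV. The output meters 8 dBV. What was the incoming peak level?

Stripping the +3 dB make-up gives 5 dBV at the gain stage.
That's 4 dB above the 1 dBV threshold.
Undo the ratio: input overshoot = 4 × 1.5 = 6 dB, giving input = 7 dBV.

7 dBV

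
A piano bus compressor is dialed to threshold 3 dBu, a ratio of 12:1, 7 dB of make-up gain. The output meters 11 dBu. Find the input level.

Remove make-up: 11 − 7 = 4 dBu.
That's 1 dB above the 3 dBu threshold.
Input overshoot = R × output overshoot = 12 dB → input = 3 + 12 = 15 dBu.

15 dBu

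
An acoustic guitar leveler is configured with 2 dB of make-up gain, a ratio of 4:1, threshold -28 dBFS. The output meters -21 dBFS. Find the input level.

-8 dBFS

Remove make-up: -21 − 2 = -23 dBFS.
Post-compression overshoot = -23 − (-28) = 5 dB.
Undo the ratio: input overshoot = 5 × 4 = 20 dB, giving input = -8 dBFS.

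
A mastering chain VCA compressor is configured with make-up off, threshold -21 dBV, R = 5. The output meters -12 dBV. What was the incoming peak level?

24 dBV

That's 9 dB above the -21 dBV threshold.
Input overshoot = R × output overshoot = 45 dB → input = -21 + 45 = 24 dBV.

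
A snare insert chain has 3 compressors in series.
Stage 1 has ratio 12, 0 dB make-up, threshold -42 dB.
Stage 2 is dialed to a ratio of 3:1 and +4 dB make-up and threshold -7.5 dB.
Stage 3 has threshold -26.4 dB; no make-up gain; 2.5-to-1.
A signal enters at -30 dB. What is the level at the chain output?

Stage 1: overshoot 12 dB → 12/12 = 1 dB → -41 dB.
Stage 2: below threshold (-41 ≤ -7.5); passes unchanged; make-up brings it to -37 dB.
Stage 3: below threshold (-37 ≤ -26.4); passes unchanged; output -37 dB.

-37 dB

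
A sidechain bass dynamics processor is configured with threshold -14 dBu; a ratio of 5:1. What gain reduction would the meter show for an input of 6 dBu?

Overshoot = 6 − (-14) = 20 dB.
After 5:1 compression the overshoot becomes 20/5 = 4 dB.
Gain reduction = 20 − 4 = 16 dB.

16 dB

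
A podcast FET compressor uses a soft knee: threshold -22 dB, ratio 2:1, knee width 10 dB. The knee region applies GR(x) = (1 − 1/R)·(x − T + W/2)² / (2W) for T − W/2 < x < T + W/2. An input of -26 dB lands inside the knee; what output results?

-26.025 dB

x − T + W/2 = -26 − (-22) + 5 = 1.
GR = (1 − 1/2) × 1² / 20 = 0.5 × 1 / 20 = 0.025 dB.
Output = -26 − 0.025 = -26.025 dB.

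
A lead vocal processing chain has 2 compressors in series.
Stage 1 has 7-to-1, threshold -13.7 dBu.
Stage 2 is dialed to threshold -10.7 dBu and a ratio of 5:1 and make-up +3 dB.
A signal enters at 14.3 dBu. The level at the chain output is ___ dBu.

-7.5 dBu

Stage 1: overshoot 28 dB → 28/7 = 4 dB → -9.7 dBu.
Stage 2: overshoot 1 dB → 1/5 = 0.2 dB → -10.5 dBu; +3 dB make-up → -7.5 dBu.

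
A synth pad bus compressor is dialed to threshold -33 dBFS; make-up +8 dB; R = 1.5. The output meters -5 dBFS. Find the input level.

-3 dBFS

Remove make-up: -5 − 8 = -13 dBFS.
Post-compression overshoot = -13 − (-33) = 20 dB.
Input overshoot = R × output overshoot = 30 dB → input = -33 + 30 = -3 dBFS.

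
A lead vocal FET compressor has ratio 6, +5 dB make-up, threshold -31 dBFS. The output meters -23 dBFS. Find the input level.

-13 dBFS

Stripping the +5 dB make-up gives -28 dBFS at the gain stage.
That's 3 dB above the -31 dBFS threshold.
Input overshoot = R × output overshoot = 18 dB → input = -31 + 18 = -13 dBFS.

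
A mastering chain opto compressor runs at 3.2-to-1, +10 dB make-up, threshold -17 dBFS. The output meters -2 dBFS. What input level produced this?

-1 dBFS

Remove make-up: -2 − 10 = -12 dBFS.
Post-compression overshoot = -12 − (-17) = 5 dB.
Before 3.2:1 compression the overshoot was 5 × 3.2 = 16 dB, so input = -17 + 16 = -1 dBFS.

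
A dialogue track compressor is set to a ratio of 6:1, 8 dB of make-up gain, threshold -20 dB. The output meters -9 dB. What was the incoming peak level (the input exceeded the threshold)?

Remove make-up: -9 − 8 = -17 dB.
The compressed level sits -17 − (-20) = 3 dB over threshold.
Before 6:1 compression the overshoot was 3 × 6 = 18 dB, so input = -20 + 18 = -2 dB.

-2 dB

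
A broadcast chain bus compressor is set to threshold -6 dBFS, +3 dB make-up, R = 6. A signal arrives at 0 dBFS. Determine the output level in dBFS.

-2 dBFS

0 dBFS sits 6 dB over threshold.
6:1 compression reduces that to 6/6 = 1 dB over.
Output = -6 + 1 = -5 dBFS; make-up adds 3 dB, giving -2 dBFS.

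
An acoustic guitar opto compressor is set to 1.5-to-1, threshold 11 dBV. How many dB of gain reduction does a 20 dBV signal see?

3 dB

20 dBV exceeds the threshold by 9 dB.
At 1.5:1, output sits 9/1.5 = 6 dB above threshold.
GR = overshoot in − overshoot out = 9 − 6 = 3 dB.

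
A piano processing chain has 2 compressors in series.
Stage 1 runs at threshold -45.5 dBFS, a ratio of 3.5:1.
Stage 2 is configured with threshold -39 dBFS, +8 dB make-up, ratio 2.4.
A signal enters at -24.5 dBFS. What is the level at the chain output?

Stage 1: overshoot 21 dB → 21/3.5 = 6 dB → -39.5 dBFS.
Stage 2: -39.5 dBFS is at or below the -39 dBFS threshold — no compression; make-up brings it to -31.5 dBFS.

-31.5 dBFS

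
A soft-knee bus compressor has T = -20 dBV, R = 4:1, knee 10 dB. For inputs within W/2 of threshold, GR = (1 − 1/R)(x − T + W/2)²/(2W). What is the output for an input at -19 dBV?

x − T + W/2 = -19 − (-20) + 5 = 6.
GR = (1 − 1/4) × 6² / 20 = 0.75 × 36 / 20 = 1.35 dB.
Output = -19 − 1.35 = -20.35 dBV.

-20.35 dBV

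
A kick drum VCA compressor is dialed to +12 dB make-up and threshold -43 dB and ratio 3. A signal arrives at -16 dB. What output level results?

Overshoot: -16 − (-43) = 27 dB.
3:1 compression reduces that to 27/3 = 9 dB over.
So the level is -43 + 9 = -34 dB; make-up adds 12 dB, giving -22 dB.

-22 dB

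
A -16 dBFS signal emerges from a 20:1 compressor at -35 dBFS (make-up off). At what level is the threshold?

Gain reduction = -16 − (-35) = 19 dB; output overshoot = GR / (R − 1) = 19 / 19 = 1 dB.
Threshold = output − output overshoot = -35 − 1 = -36 dBFS.

-36 dBFS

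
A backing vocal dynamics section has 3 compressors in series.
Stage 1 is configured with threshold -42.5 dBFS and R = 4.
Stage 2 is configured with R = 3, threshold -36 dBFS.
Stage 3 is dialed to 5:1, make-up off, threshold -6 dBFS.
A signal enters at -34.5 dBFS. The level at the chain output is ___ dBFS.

Stage 1: overshoot 8 dB → 8/4 = 2 dB → -40.5 dBFS.
Stage 2: below threshold (-40.5 ≤ -36); passes unchanged; output -40.5 dBFS.
Stage 3: below threshold (-40.5 ≤ -6); passes unchanged; output -40.5 dBFS.

-40.5 dBFS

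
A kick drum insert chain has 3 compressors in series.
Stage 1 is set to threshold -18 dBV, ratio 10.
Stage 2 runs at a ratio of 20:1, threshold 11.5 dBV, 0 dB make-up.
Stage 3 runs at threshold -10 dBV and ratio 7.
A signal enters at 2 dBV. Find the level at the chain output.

-16 dBV

Stage 1: 2 dBV is 20 dB over -18 dBV; at 10:1 that becomes 2 dB over, giving -16 dBV.
Stage 2: -16 dBV ≤ 11.5 dBV, so stage 2 doesn't engage; output -16 dBV.
Stage 3: -16 dBV is at or below the -10 dBV threshold — no compression; output -16 dBV.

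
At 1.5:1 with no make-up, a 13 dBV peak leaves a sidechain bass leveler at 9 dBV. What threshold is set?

Input is 12 dB above T (since output overshoot × R = input overshoot: (9 − T)·1.5 = 13 − T gives T = 1 dBV).
Check: 1 + (13 − 1)/1.5 = 1 + 8 = 9 dBV. ✓

1 dBV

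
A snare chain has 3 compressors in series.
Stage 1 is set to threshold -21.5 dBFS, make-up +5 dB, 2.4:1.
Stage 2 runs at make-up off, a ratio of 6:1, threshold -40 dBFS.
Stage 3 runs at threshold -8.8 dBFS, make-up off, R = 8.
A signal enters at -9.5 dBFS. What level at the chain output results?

-35.25 dBFS

Stage 1: overshoot 12 dB → 12/2.4 = 5 dB → -16.5 dBFS; +5 dB make-up → -11.5 dBFS.
Stage 2: 28.5 dB above -40 dBFS, reduced 6:1 to 4.75 dB above → -35.25 dBFS.
Stage 3: below threshold (-35.25 ≤ -8.8); passes unchanged; output -35.25 dBFS.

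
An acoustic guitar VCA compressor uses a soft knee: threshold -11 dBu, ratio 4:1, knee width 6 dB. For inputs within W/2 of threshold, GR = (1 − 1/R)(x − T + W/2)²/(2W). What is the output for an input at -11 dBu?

x − T + W/2 = -11 − (-11) + 3 = 3.
GR = (1 − 1/4) × 3² / 12 = 0.75 × 9 / 12 = 0.5625 dB.
Output = -11 − 0.5625 = -11.5625 dBu.

-11.5625 dBu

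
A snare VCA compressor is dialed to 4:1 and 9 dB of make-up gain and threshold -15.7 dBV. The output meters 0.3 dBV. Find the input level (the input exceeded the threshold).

Stripping the +9 dB make-up gives -8.7 dBV at the gain stage.
That's 7 dB above the -15.7 dBV threshold.
Undo the ratio: input overshoot = 7 × 4 = 28 dB, giving input = 12.3 dBV.

12.3 dBV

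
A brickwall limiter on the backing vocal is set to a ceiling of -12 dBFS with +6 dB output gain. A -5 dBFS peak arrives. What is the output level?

At ∞:1, everything above -12 dBFS is held at the ceiling.
Output gain then adds 6 dB: -12 + 6 = -6 dBFS.

-6 dBFS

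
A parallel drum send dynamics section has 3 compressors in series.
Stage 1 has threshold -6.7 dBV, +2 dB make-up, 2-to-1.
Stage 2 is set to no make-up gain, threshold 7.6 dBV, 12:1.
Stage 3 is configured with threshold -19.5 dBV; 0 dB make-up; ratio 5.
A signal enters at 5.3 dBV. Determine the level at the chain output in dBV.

-15.34 dBV

Stage 1: 12 dB above -6.7 dBV, reduced 2:1 to 6 dB above → -0.7 dBV; +2 dB make-up → 1.3 dBV.
Stage 2: 1.3 dBV is at or below the 7.6 dBV threshold — no compression; output 1.3 dBV.
Stage 3: 20.8 dB above -19.5 dBV, reduced 5:1 to 4.16 dB above → -15.34 dBV.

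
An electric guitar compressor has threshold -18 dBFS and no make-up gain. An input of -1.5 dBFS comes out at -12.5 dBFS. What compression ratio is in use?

Input overshoot = -1.5 − (-18) = 16.5 dB; output overshoot = -12.5 − (-18) = 5.5 dB.
Ratio = 16.5 / 5.5 = 3.

3:1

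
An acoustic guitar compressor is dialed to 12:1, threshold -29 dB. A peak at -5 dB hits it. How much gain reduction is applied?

22 dB

Overshoot = -5 − (-29) = 24 dB.
At 12:1, output sits 24/12 = 2 dB above threshold.
So the signal is attenuated by 24 − 2 = 22 dB.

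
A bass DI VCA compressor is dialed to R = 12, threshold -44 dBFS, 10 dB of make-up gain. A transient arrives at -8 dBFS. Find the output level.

-31 dBFS

Overshoot: -8 − (-44) = 36 dB.
The 36 dB excess becomes 3 dB after 12:1 reduction.
So the level is -44 + 3 = -41 dBFS; make-up adds 10 dB, giving -31 dBFS.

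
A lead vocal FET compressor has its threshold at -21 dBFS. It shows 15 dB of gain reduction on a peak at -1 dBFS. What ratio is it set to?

Input overshoot = -1 − (-21) = 20 dB.
Output overshoot = 20 − 15 = 5 dB.
Ratio = input overshoot / output overshoot = 20 / 5 = 4.

4:1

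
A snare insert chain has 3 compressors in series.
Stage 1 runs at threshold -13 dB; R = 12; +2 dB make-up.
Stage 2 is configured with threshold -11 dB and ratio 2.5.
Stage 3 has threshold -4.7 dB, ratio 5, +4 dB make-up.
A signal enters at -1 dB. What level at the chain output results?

-6.6 dB

Stage 1: -1 dB is 12 dB over -13 dB; at 12:1 that becomes 1 dB over, giving -12 dB; +2 dB make-up → -10 dB.
Stage 2: 1 dB above -11 dB, reduced 2.5:1 to 0.4 dB above → -10.6 dB.
Stage 3: -10.6 dB is at or below the -4.7 dB threshold — no compression; make-up brings it to -6.6 dB.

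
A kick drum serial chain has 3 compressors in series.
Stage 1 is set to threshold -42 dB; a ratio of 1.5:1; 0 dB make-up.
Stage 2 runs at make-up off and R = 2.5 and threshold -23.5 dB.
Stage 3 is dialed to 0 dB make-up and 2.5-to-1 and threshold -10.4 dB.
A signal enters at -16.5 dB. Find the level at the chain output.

-25 dB

Stage 1: overshoot 25.5 dB → 25.5/1.5 = 17 dB → -25 dB.
Stage 2: -25 dB ≤ -23.5 dB, so stage 2 doesn't engage; output -25 dB.
Stage 3: below threshold (-25 ≤ -10.4); passes unchanged; output -25 dB.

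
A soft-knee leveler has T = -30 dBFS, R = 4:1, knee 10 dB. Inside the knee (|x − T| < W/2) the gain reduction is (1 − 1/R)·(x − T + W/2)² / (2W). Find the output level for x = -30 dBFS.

-30.9375 dBFS

x − T + W/2 = -30 − (-30) + 5 = 5.
GR = (1 − 1/4) × 5² / 20 = 0.75 × 25 / 20 = 0.9375 dB.
Output = -30 − 0.9375 = -30.9375 dBFS.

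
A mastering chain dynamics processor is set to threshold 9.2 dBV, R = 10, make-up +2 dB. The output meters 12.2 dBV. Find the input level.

19.2 dBV

Before make-up, the level was 12.2 − 2 = 10.2 dBV.
The compressed level sits 10.2 − 9.2 = 1 dB over threshold.
Undo the ratio: input overshoot = 1 × 10 = 10 dB, giving input = 19.2 dBV.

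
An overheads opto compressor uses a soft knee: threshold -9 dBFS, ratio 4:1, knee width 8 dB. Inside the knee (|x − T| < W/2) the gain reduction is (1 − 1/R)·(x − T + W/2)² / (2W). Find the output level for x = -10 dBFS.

-10.421875 dBFS

x − T + W/2 = -10 − (-9) + 4 = 3.
GR = (1 − 1/4) × 3² / 16 = 0.75 × 9 / 16 = 0.421875 dB.
Output = -10 − 0.421875 = -10.421875 dBFS.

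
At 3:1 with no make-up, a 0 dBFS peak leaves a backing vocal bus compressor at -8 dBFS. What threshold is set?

Gain reduction = 0 − (-8) = 8 dB; output overshoot = GR / (R − 1) = 8 / 2 = 4 dB.
Threshold = output − output overshoot = -8 − 4 = -12 dBFS.

-12 dBFS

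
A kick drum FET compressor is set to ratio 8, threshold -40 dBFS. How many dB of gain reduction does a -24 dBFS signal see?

The signal is 16 dB above threshold.
A 8:1 ratio leaves 2 dB of that excess.
So the signal is attenuated by 16 − 2 = 14 dB.

14 dB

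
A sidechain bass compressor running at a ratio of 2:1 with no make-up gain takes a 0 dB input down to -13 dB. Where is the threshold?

-26 dB

Input is 26 dB above T (since output overshoot × R = input overshoot: (-13 − T)·2 = 0 − T gives T = -26 dB).
Check: -26 + (0 − (-26))/2 = -26 + 13 = -13 dB. ✓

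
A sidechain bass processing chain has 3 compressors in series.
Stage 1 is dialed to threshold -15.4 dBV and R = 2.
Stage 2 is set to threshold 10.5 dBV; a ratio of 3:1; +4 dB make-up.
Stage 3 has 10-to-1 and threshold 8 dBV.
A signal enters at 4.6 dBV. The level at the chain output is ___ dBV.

-1.4 dBV

Stage 1: overshoot 20 dB → 20/2 = 10 dB → -5.4 dBV.
Stage 2: below threshold (-5.4 ≤ 10.5); passes unchanged; make-up brings it to -1.4 dBV.
Stage 3: below threshold (-1.4 ≤ 8); passes unchanged; output -1.4 dBV.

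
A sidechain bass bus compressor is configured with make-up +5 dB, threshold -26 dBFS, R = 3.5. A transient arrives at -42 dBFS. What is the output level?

-37 dBFS

-42 dBFS is 16 dB below the -26 dBFS threshold, so no gain reduction is applied.
Make-up gain adds 5 dB: -42 + 5 = -37 dBFS.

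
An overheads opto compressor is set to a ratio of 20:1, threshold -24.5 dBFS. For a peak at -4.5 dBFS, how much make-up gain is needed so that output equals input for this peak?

19 dB

The peak compresses to -24.5 + 20/20 = -23.5 dBFS.
To reach -4.5 dBFS requires -4.5 − (-23.5) = 19 dB of make-up.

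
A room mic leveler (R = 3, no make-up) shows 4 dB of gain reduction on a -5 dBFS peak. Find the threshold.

-11 dBFS

Let T be the threshold. Output overshoot = (input overshoot)/R, so -9 − T = (-5 − T)/3.
3·(-9 − T) = -5 − T → 2·T = -27 − (-5) = -22.
T = -22/2 = -11 dBFS.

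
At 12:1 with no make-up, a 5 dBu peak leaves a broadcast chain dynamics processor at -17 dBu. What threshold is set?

Gain reduction = 5 − (-17) = 22 dB; output overshoot = GR / (R − 1) = 22 / 11 = 2 dB.
Threshold = output − output overshoot = -17 − 2 = -19 dBu.

-19 dBu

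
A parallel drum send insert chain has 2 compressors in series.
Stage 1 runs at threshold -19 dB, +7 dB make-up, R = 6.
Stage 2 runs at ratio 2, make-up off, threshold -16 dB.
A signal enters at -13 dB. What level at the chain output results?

-13.5 dB

Stage 1: 6 dB above -19 dB, reduced 6:1 to 1 dB above → -18 dB; +7 dB make-up → -11 dB.
Stage 2: overshoot 5 dB → 5/2 = 2.5 dB → -13.5 dB.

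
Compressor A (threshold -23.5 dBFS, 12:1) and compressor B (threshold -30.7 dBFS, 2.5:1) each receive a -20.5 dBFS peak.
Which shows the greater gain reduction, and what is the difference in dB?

B, by 3.37 dB

A: GR = 3 − 3/12 = 2.75 dB.
B: GR = 10.2 − 10.2/2.5 = 6.12 dB.
B applies 3.37 dB more gain reduction.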